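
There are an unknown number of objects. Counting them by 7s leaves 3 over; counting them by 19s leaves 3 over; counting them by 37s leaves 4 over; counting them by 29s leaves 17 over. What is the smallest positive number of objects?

From N ≡ 3 (mod 7) write N = 3 + 7t. Substituting into N ≡ 3 (mod 19) gives 7t ≡ 0 (mod 19), and since 7⁻¹ ≡ 11 (mod 19), t ≡ 0. Hence N ≡ 3 + 7·0 = 3 (mod 133).
From N ≡ 3 (mod 133) write N = 3 + 133t. Substituting into N ≡ 4 (mod 37) gives 133t ≡ 1 (mod 37), and since 22⁻¹ ≡ 32 (mod 37), t ≡ 32. Hence N ≡ 3 + 133·32 = 4259 (mod 4921).
From N ≡ 4259 (mod 4921) write N = 4259 + 4921t. Substituting into N ≡ 17 (mod 29) gives 4921t ≡ 21 (mod 29), and since 20⁻¹ ≡ 16 (mod 29), t ≡ 17. Hence N ≡ 4259 + 4921·17 = 87916 (mod 142709).

87916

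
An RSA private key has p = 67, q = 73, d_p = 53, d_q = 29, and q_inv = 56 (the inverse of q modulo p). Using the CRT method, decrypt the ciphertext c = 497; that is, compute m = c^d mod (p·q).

2779

m₁ = c^(d_p) mod p: c ≡ 28 (mod 67), and 28^53 mod 67 = 32.
m₂ = c^(d_q) mod q: c ≡ 59 (mod 73), and 59^29 mod 73 = 5.
h = q_inv·(m₁ − m₂) mod p = 56·(32 − 5) mod 67 = 38.
m = m₂ + h·q = 5 + 38·73 = 2779.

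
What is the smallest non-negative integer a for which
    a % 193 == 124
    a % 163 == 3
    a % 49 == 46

761702

From a ≡ 124 (mod 193) write a = 124 + 193t. Substituting into a ≡ 3 (mod 163) gives 193t ≡ 42 (mod 163), and since 30⁻¹ ≡ 125 (mod 163), t ≡ 34. Hence a ≡ 124 + 193·34 = 6686 (mod 31459).
From a ≡ 6686 (mod 31459) write a = 6686 + 31459t. Substituting into a ≡ 46 (mod 49) gives 31459t ≡ 24 (mod 49), and since 1⁻¹ ≡ 1 (mod 49), t ≡ 24. Hence a ≡ 6686 + 31459·24 = 761702 (mod 1541491).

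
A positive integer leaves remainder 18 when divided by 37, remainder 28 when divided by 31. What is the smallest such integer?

From N ≡ 18 (mod 37) write N = 18 + 37t. Substituting into N ≡ 28 (mod 31) gives 37t ≡ 10 (mod 31), and since 6⁻¹ ≡ 26 (mod 31), t ≡ 12. Hence N ≡ 18 + 37·12 = 462 (mod 1147).

462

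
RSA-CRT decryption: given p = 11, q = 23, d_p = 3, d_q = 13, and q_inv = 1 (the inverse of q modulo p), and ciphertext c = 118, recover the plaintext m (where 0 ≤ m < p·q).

193

m₁ = c^(d_p) mod p: c ≡ 8 (mod 11), and 8^3 mod 11 = 6.
m₂ = c^(d_q) mod q: c ≡ 3 (mod 23), and 3^13 mod 23 = 9.
h = q_inv·(m₁ − m₂) mod p = 1·(6 − 9) mod 11 = 8.
m = m₂ + h·q = 9 + 8·23 = 193.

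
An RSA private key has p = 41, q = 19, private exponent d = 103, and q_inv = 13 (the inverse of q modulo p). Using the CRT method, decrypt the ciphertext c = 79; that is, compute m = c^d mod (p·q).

d_p = d mod (p−1) = 103 mod 40 = 23; d_q = d mod (q−1) = 13.
m₁ = c^(d_p) mod p: c ≡ 38 (mod 41), and 38^23 mod 41 = 27.
m₂ = c^(d_q) mod q: c ≡ 3 (mod 19), and 3^13 mod 19 = 14.
h = q_inv·(m₁ − m₂) mod p = 13·(27 − 14) mod 41 = 5.
m = m₂ + h·q = 14 + 5·19 = 109.

109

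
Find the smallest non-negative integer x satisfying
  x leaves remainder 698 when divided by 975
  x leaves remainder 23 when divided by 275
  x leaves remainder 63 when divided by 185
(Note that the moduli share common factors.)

gcd(975, 275) = 25 and 25 | (23 − 698), so the pair is consistent; merging gives x ≡ 1673 (mod 10725), where 10725 = lcm(975, 275).
gcd(10725, 185) = 5 and 5 | (63 − 1673), so the pair is consistent; merging gives x ≡ 280523 (mod 396825), where 396825 = lcm(10725, 185).
The solution is unique modulo lcm(975, 275, 185) = 396825.

280523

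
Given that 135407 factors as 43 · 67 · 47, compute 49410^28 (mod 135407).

60120

Mod 43: 49410 ≡ 3; 3^28 ≡ 6 (mod 43).
Mod 67: 49410 ≡ 31; 31^28 ≡ 21 (mod 67).
Mod 47: 49410 ≡ 13; 13^28 ≡ 7 (mod 47).
Combine by CRT: x ≡ 6 (mod 43), x ≡ 21 (mod 67), x ≡ 7 (mod 47) ⇒ x ≡ 60120 (mod 135407).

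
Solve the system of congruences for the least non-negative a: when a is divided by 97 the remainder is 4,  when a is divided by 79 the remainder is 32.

Combine the congruences pairwise.
From a ≡ 4 (mod 97) write a = 4 + 97t. Substituting into a ≡ 32 (mod 79) gives 97t ≡ 28 (mod 79), and since 18⁻¹ ≡ 22 (mod 79), t ≡ 63. Hence a ≡ 4 + 97·63 = 6115 (mod 7663).

6115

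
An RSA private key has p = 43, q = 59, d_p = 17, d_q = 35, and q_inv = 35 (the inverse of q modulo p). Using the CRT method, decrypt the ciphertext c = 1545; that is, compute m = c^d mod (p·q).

2038

m₁ = c^(d_p) mod p: c ≡ 40 (mod 43), and 40^17 mod 43 = 17.
m₂ = c^(d_q) mod q: c ≡ 11 (mod 59), and 11^35 mod 59 = 32.
h = q_inv·(m₁ − m₂) mod p = 35·(17 − 32) mod 43 = 34.
m = m₂ + h·q = 32 + 34·59 = 2038.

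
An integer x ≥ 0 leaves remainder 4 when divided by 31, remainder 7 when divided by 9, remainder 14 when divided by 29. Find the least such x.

7351

Combine the congruences pairwise.
From x ≡ 4 (mod 31) write x = 4 + 31t. Substituting into x ≡ 7 (mod 9) gives 31t ≡ 3 (mod 9), and since 4⁻¹ ≡ 7 (mod 9), t ≡ 3. Hence x ≡ 4 + 31·3 = 97 (mod 279).
From x ≡ 97 (mod 279) write x = 97 + 279t. Substituting into x ≡ 14 (mod 29) gives 279t ≡ 4 (mod 29), and since 18⁻¹ ≡ 21 (mod 29), t ≡ 26. Hence x ≡ 97 + 279·26 = 7351 (mod 8091).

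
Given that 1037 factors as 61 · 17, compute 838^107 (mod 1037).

232

Mod 61: 838 ≡ 45; by Fermat, exponent reduces to 107 mod 60 = 47; 45^47 ≡ 49 (mod 61).
Mod 17: 838 ≡ 5; by Fermat, exponent reduces to 107 mod 16 = 11; 5^11 ≡ 11 (mod 17).
Combine by CRT: x ≡ 49 (mod 61), x ≡ 11 (mod 17) ⇒ x ≡ 232 (mod 1037).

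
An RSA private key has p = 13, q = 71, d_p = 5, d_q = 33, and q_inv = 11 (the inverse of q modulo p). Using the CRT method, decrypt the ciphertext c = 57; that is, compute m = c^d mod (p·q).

m₁ = c^(d_p) mod p: c ≡ 5 (mod 13), and 5^5 mod 13 = 5.
m₂ = c^(d_q) mod q: c ≡ 57 (mod 71), and 57^33 mod 71 = 25.
h = q_inv·(m₁ − m₂) mod p = 11·(5 − 25) mod 13 = 1.
m = m₂ + h·q = 25 + 1·71 = 96.

96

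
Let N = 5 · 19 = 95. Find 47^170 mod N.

74

Mod 5: 47 ≡ 2; by Fermat, exponent reduces to 170 mod 4 = 2; 2^2 ≡ 4 (mod 5).
Mod 19: 47 ≡ 9; by Fermat, exponent reduces to 170 mod 18 = 8; 9^8 ≡ 17 (mod 19).
Combine by CRT: x ≡ 4 (mod 5), x ≡ 17 (mod 19) ⇒ x ≡ 74 (mod 95).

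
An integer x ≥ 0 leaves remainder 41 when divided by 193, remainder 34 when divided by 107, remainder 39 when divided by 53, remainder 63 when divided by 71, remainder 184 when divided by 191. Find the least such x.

From x ≡ 41 (mod 193) write x = 41 + 193t. Substituting into x ≡ 34 (mod 107) gives 193t ≡ 100 (mod 107), and since 86⁻¹ ≡ 56 (mod 107), t ≡ 36. Hence x ≡ 41 + 193·36 = 6989 (mod 20651).
From x ≡ 6989 (mod 20651) write x = 6989 + 20651t. Substituting into x ≡ 39 (mod 53) gives 20651t ≡ 46 (mod 53), and since 34⁻¹ ≡ 39 (mod 53), t ≡ 45. Hence x ≡ 6989 + 20651·45 = 936284 (mod 1094503).
From x ≡ 936284 (mod 1094503) write x = 936284 + 1094503t. Substituting into x ≡ 63 (mod 71) gives 1094503t ≡ 56 (mod 71), and since 38⁻¹ ≡ 43 (mod 71), t ≡ 65. Hence x ≡ 936284 + 1094503·65 = 72078979 (mod 77709713).
From x ≡ 72078979 (mod 77709713) write x = 72078979 + 77709713t. Substituting into x ≡ 184 (mod 191) gives 77709713t ≡ 21 (mod 191), and since 26⁻¹ ≡ 169 (mod 191), t ≡ 111. Hence x ≡ 72078979 + 77709713·111 = 8697857122 (mod 14842555183).

8697857122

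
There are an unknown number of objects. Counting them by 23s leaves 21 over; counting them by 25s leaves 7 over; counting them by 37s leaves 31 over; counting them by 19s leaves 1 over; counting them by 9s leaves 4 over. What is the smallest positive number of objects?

From N ≡ 21 (mod 23) write N = 21 + 23t. Substituting into N ≡ 7 (mod 25) gives 23t ≡ 11 (mod 25), and since 23⁻¹ ≡ 12 (mod 25), t ≡ 7. Hence N ≡ 21 + 23·7 = 182 (mod 575).
From N ≡ 182 (mod 575) write N = 182 + 575t. Substituting into N ≡ 31 (mod 37) gives 575t ≡ 34 (mod 37), and since 20⁻¹ ≡ 13 (mod 37), t ≡ 35. Hence N ≡ 182 + 575·35 = 20307 (mod 21275).
From N ≡ 20307 (mod 21275) write N = 20307 + 21275t. Substituting into N ≡ 1 (mod 19) gives 21275t ≡ 5 (mod 19), and since 14⁻¹ ≡ 15 (mod 19), t ≡ 18. Hence N ≡ 20307 + 21275·18 = 403257 (mod 404225).
From N ≡ 403257 (mod 404225) write N = 403257 + 404225t. Substituting into N ≡ 4 (mod 9) gives 404225t ≡ 1 (mod 9), and since 8⁻¹ ≡ 8 (mod 9), t ≡ 8. Hence N ≡ 403257 + 404225·8 = 3637057 (mod 3638025).

3637057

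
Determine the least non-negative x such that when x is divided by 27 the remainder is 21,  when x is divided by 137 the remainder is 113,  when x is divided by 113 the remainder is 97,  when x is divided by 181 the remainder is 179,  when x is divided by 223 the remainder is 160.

The moduli are pairwise coprime; N = 27·137·113·181·223 = 16871209281.
N/27 = 624859603; 624859603 ≡ 7 (mod 27); 7·4 ≡ 1, so inverse 4.
N/137 = 123147513; 123147513 ≡ 131 (mod 137); 131·114 ≡ 1, so inverse 114.
N/113 = 149302737; 149302737 ≡ 18 (mod 113); 18·44 ≡ 1, so inverse 44.
N/181 = 93211101; 93211101 ≡ 83 (mod 181); 83·24 ≡ 1, so inverse 24.
N/223 = 75655647; 75655647 ≡ 221 (mod 223); 221·111 ≡ 1, so inverse 111.
x ≡ 21·624859603·4 + 113·123147513·114 + 97·149302737·44 + 179·93211101·24 + 160·75655647·111 = 4020177731250.
4020177731250 mod 16871209281 = 4829922372.

4829922372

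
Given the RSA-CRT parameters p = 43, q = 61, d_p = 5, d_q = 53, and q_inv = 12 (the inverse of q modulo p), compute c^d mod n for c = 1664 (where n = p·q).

2377

m₁ = c^(d_p) mod p: c ≡ 30 (mod 43), and 30^5 mod 43 = 12.
m₂ = c^(d_q) mod q: c ≡ 17 (mod 61), and 17^53 mod 61 = 59.
h = q_inv·(m₁ − m₂) mod p = 12·(12 − 59) mod 43 = 38.
m = m₂ + h·q = 59 + 38·61 = 2377.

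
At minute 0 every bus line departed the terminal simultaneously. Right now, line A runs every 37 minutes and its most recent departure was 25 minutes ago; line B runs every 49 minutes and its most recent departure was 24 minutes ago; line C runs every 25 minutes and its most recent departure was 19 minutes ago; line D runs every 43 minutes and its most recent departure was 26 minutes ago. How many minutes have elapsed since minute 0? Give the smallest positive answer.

Combine the congruences pairwise.
From t ≡ 25 (mod 37) write t = 25 + 37s. Substituting into t ≡ 24 (mod 49) gives 37s ≡ 48 (mod 49), and since 37⁻¹ ≡ 4 (mod 49), s ≡ 45. Hence t ≡ 25 + 37·45 = 1690 (mod 1813).
From t ≡ 1690 (mod 1813) write t = 1690 + 1813s. Substituting into t ≡ 19 (mod 25) gives 1813s ≡ 4 (mod 25), and since 13⁻¹ ≡ 2 (mod 25), s ≡ 8. Hence t ≡ 1690 + 1813·8 = 16194 (mod 45325).
From t ≡ 16194 (mod 45325) write t = 16194 + 45325s. Substituting into t ≡ 26 (mod 43) gives 45325s ≡ 0 (mod 43), and since 3⁻¹ ≡ 29 (mod 43), s ≡ 0. Hence t ≡ 16194 + 45325·0 = 16194 (mod 1948975).

16194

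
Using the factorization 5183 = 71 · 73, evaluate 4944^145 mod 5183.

2462

Mod 71: 4944 ≡ 45; by Fermat, exponent reduces to 145 mod 70 = 5; 45^5 ≡ 48 (mod 71).
Mod 73: 4944 ≡ 53; by Fermat, exponent reduces to 145 mod 72 = 1; 53^1 ≡ 53 (mod 73).
Combine by CRT: x ≡ 48 (mod 71), x ≡ 53 (mod 73) ⇒ x ≡ 2462 (mod 5183).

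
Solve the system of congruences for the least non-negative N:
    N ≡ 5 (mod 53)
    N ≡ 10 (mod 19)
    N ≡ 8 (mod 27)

The moduli are pairwise coprime; M = 53·19·27 = 27189.
M/53 = 513; 513 ≡ 36 (mod 53); 36·28 ≡ 1, so inverse 28.
M/19 = 1431; 1431 ≡ 6 (mod 19); 6·16 ≡ 1, so inverse 16.
M/27 = 1007; 1007 ≡ 8 (mod 27); 8·17 ≡ 1, so inverse 17.
N ≡ 5·513·28 + 10·1431·16 + 8·1007·17 = 437732.
437732 mod 27189 = 2708.

2708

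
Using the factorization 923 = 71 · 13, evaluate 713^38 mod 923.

Mod 71: 713 ≡ 3; 3^38 ≡ 27 (mod 71).
Mod 13: 713 ≡ 11; by Fermat, exponent reduces to 38 mod 12 = 2; 11^2 ≡ 4 (mod 13).
Combine by CRT: x ≡ 27 (mod 71), x ≡ 4 (mod 13) ⇒ x ≡ 524 (mod 923).

524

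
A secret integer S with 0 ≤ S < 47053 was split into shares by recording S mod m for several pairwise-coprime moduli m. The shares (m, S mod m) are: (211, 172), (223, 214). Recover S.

22960

From S ≡ 172 (mod 211) write S = 172 + 211t. Substituting into S ≡ 214 (mod 223) gives 211t ≡ 42 (mod 223), and since 211⁻¹ ≡ 130 (mod 223), t ≡ 108. Hence S ≡ 172 + 211·108 = 22960 (mod 47053).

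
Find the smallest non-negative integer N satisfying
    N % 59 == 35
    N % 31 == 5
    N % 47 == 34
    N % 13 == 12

The moduli are pairwise coprime; M = 59·31·47·13 = 1117519.
M/59 = 18941; 18941 ≡ 2 (mod 59); 2·30 ≡ 1, so inverse 30.
M/31 = 36049; 36049 ≡ 27 (mod 31); 27·23 ≡ 1, so inverse 23.
M/47 = 23777; 23777 ≡ 42 (mod 47); 42·28 ≡ 1, so inverse 28.
M/13 = 85963; 85963 ≡ 7 (mod 13); 7·2 ≡ 1, so inverse 2.
N ≡ 35·18941·30 + 5·36049·23 + 34·23777·28 + 12·85963·2 = 48732501.
48732501 mod 1117519 = 679184.

679184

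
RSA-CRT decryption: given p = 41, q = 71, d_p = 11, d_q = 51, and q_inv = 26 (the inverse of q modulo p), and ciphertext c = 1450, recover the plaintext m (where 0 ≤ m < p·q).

m₁ = c^(d_p) mod p: c ≡ 15 (mod 41), and 15^11 mod 41 = 29.
m₂ = c^(d_q) mod q: c ≡ 30 (mod 71), and 30^51 mod 71 = 48.
h = q_inv·(m₁ − m₂) mod p = 26·(29 − 48) mod 41 = 39.
m = m₂ + h·q = 48 + 39·71 = 2817.

2817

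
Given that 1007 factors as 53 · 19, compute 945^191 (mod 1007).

Mod 53: 945 ≡ 44; by Fermat, exponent reduces to 191 mod 52 = 35; 44^35 ≡ 24 (mod 53).
Mod 19: 945 ≡ 14; by Fermat, exponent reduces to 191 mod 18 = 11; 14^11 ≡ 13 (mod 19).
Combine by CRT: x ≡ 24 (mod 53), x ≡ 13 (mod 19) ⇒ x ≡ 925 (mod 1007).

925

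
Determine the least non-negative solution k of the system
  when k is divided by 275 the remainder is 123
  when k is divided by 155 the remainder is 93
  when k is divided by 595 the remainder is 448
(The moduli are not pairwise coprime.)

gcd(275, 155) = 5 and 5 | (93 − 123), so the pair is consistent; merging gives k ≡ 6448 (mod 8525), where 8525 = lcm(275, 155).
gcd(8525, 595) = 5 and 5 | (448 − 6448), so the pair is consistent; merging gives k ≡ 134323 (mod 1014475), where 1014475 = lcm(8525, 595).
The solution is unique modulo lcm(275, 155, 595) = 1014475.

134323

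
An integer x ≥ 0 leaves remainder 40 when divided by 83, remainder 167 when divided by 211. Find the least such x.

5020

From x ≡ 40 (mod 83) write x = 40 + 83t. Substituting into x ≡ 167 (mod 211) gives 83t ≡ 127 (mod 211), and since 83⁻¹ ≡ 150 (mod 211), t ≡ 60. Hence x ≡ 40 + 83·60 = 5020 (mod 17513).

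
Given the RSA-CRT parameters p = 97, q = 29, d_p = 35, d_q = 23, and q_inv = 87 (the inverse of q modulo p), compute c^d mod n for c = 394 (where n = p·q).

m₁ = c^(d_p) mod p: c ≡ 6 (mod 97), and 6^35 mod 97 = 81.
m₂ = c^(d_q) mod q: c ≡ 17 (mod 29), and 17^23 mod 29 = 12.
h = q_inv·(m₁ − m₂) mod p = 87·(81 − 12) mod 97 = 86.
m = m₂ + h·q = 12 + 86·29 = 2506.

2506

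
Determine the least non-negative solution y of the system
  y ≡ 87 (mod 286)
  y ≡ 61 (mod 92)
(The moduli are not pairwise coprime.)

7237

gcd(286, 92) = 2 and 2 | (61 − 87), so the pair is consistent; merging gives y ≡ 7237 (mod 13156), where 13156 = lcm(286, 92).
The solution is unique modulo lcm(286, 92) = 13156.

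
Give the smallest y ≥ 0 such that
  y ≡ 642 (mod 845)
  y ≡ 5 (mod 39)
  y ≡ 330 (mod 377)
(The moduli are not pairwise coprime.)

gcd(845, 39) = 13 and 13 | (5 − 642), so the pair is consistent; merging gives y ≡ 1487 (mod 2535), where 2535 = lcm(845, 39).
gcd(2535, 377) = 13 and 13 | (330 − 1487), so the pair is consistent; merging gives y ≡ 57257 (mod 73515), where 73515 = lcm(2535, 377).
The solution is unique modulo lcm(845, 39, 377) = 73515.

57257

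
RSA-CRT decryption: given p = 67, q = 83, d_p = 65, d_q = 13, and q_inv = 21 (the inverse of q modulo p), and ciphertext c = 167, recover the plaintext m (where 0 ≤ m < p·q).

333

m₁ = c^(d_p) mod p: c ≡ 33 (mod 67), and 33^65 mod 67 = 65.
m₂ = c^(d_q) mod q: c ≡ 1 (mod 83), and 1^13 mod 83 = 1.
h = q_inv·(m₁ − m₂) mod p = 21·(65 − 1) mod 67 = 4.
m = m₂ + h·q = 1 + 4·83 = 333.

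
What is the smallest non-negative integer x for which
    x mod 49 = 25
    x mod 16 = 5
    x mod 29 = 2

21781

The moduli are pairwise coprime; N = 49·16·29 = 22736.
N/49 = 464; 464 ≡ 23 (mod 49); 23·32 ≡ 1, so inverse 32.
N/16 = 1421; 1421 ≡ 13 (mod 16); 13·5 ≡ 1, so inverse 5.
N/29 = 784; 784 ≡ 1 (mod 29), inverse 1.
x ≡ 25·464·32 + 5·1421·5 + 2·784·1 = 408293.
408293 mod 22736 = 21781.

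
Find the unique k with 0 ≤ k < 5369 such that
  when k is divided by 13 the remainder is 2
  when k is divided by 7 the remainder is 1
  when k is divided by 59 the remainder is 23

The moduli are pairwise coprime; N = 13·7·59 = 5369.
N/13 = 413; 413 ≡ 10 (mod 13); 10·4 ≡ 1, so inverse 4.
N/7 = 767; 767 ≡ 4 (mod 7); 4·2 ≡ 1, so inverse 2.
N/59 = 91; 91 ≡ 32 (mod 59); 32·24 ≡ 1, so inverse 24.
k ≡ 2·413·4 + 1·767·2 + 23·91·24 = 55070.
55070 mod 5369 = 1380.

1380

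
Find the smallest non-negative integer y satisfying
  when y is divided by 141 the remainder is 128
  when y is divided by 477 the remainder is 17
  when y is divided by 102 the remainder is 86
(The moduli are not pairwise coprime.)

gcd(141, 477) = 3 and 3 | (17 − 128), so the pair is consistent; merging gives y ≡ 17189 (mod 22419), where 22419 = lcm(141, 477).
gcd(22419, 102) = 3 and 3 | (86 − 17189), so the pair is consistent; merging gives y ≡ 308636 (mod 762246), where 762246 = lcm(22419, 102).
The solution is unique modulo lcm(141, 477, 102) = 762246.

308636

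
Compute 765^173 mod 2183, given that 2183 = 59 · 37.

Mod 59: 765 ≡ 57; by Fermat, exponent reduces to 173 mod 58 = 57; 57^57 ≡ 29 (mod 59).
Mod 37: 765 ≡ 25; by Fermat, exponent reduces to 173 mod 36 = 29; 25^29 ≡ 4 (mod 37).
Combine by CRT: x ≡ 29 (mod 59), x ≡ 4 (mod 37) ⇒ x ≡ 855 (mod 2183).

855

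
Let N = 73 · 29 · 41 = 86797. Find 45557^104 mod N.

Mod 73: 45557 ≡ 5; by Fermat, exponent reduces to 104 mod 72 = 32; 5^32 ≡ 16 (mod 73).
Mod 29: 45557 ≡ 27; by Fermat, exponent reduces to 104 mod 28 = 20; 27^20 ≡ 23 (mod 29).
Mod 41: 45557 ≡ 6; by Fermat, exponent reduces to 104 mod 40 = 24; 6^24 ≡ 16 (mod 41).
Combine by CRT: x ≡ 16 (mod 73), x ≡ 23 (mod 29), x ≡ 16 (mod 41) ⇒ x ≡ 17974 (mod 86797).

17974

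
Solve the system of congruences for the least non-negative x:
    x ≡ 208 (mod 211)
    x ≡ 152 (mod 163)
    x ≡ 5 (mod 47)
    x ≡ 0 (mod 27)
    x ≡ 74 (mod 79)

79659882

The moduli are pairwise coprime; N = 211·163·47·27·79 = 3447932643.
N/211 = 16340913; 16340913 ≡ 18 (mod 211); 18·129 ≡ 1, so inverse 129.
N/163 = 21152961; 21152961 ≡ 125 (mod 163); 125·30 ≡ 1, so inverse 30.
N/47 = 73360269; 73360269 ≡ 37 (mod 47); 37·14 ≡ 1, so inverse 14.
N/27 = 127701209; 127701209 ≡ 11 (mod 27); 11·5 ≡ 1, so inverse 5.
N/79 = 43644717; 43644717 ≡ 61 (mod 79); 61·57 ≡ 1, so inverse 57.
x ≡ 208·16340913·129 + 152·21152961·30 + 5·73360269·14 + 0·127701209·5 + 74·43644717·57 = 724145514912.
724145514912 mod 3447932643 = 79659882.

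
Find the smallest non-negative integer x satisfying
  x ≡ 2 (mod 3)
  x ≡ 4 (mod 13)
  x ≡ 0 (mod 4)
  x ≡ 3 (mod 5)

368

Combine the congruences pairwise.
From x ≡ 2 (mod 3) write x = 2 + 3t. Substituting into x ≡ 4 (mod 13) gives 3t ≡ 2 (mod 13), and since 3⁻¹ ≡ 9 (mod 13), t ≡ 5. Hence x ≡ 2 + 3·5 = 17 (mod 39).
From x ≡ 17 (mod 39) write x = 17 + 39t. Substituting into x ≡ 0 (mod 4) gives 39t ≡ 3 (mod 4), and since 3⁻¹ ≡ 3 (mod 4), t ≡ 1. Hence x ≡ 17 + 39·1 = 56 (mod 156).
From x ≡ 56 (mod 156) write x = 56 + 156t. Substituting into x ≡ 3 (mod 5) gives 156t ≡ 2 (mod 5), and since 1⁻¹ ≡ 1 (mod 5), t ≡ 2. Hence x ≡ 56 + 156·2 = 368 (mod 780).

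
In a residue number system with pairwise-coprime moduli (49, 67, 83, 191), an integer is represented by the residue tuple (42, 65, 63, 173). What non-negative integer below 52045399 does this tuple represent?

The moduli are pairwise coprime; N = 49·67·83·191 = 52045399.
N/49 = 1062151; 1062151 ≡ 27 (mod 49); 27·20 ≡ 1, so inverse 20.
N/67 = 776797; 776797 ≡ 66 (mod 67); 66·66 ≡ 1, so inverse 66.
N/83 = 627053; 627053 ≡ 71 (mod 83); 71·76 ≡ 1, so inverse 76.
N/191 = 272489; 272489 ≡ 123 (mod 191); 123·132 ≡ 1, so inverse 132.
x ≡ 42·1062151·20 + 65·776797·66 + 63·627053·76 + 173·272489·132 = 13449554538.
13449554538 mod 52045399 = 21841596.

21841596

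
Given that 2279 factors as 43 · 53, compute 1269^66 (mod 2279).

1521

Mod 43: 1269 ≡ 22; by Fermat, exponent reduces to 66 mod 42 = 24; 22^24 ≡ 16 (mod 43).
Mod 53: 1269 ≡ 50; by Fermat, exponent reduces to 66 mod 52 = 14; 50^14 ≡ 37 (mod 53).
Combine by CRT: x ≡ 16 (mod 43), x ≡ 37 (mod 53) ⇒ x ≡ 1521 (mod 2279).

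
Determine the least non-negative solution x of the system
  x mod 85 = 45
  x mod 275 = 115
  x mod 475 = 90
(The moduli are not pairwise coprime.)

gcd(85, 275) = 5 and 5 | (115 − 45), so the pair is consistent; merging gives x ≡ 1490 (mod 4675), where 4675 = lcm(85, 275).
gcd(4675, 475) = 25 and 25 | (90 − 1490), so the pair is consistent; merging gives x ≡ 29540 (mod 88825), where 88825 = lcm(4675, 475).
The solution is unique modulo lcm(85, 275, 475) = 88825.

29540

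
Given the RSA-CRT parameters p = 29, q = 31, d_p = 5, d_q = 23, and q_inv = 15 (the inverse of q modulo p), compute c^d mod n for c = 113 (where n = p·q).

m₁ = c^(d_p) mod p: c ≡ 26 (mod 29), and 26^5 mod 29 = 18.
m₂ = c^(d_q) mod q: c ≡ 20 (mod 31), and 20^23 mod 31 = 19.
h = q_inv·(m₁ − m₂) mod p = 15·(18 − 19) mod 29 = 14.
m = m₂ + h·q = 19 + 14·31 = 453.

453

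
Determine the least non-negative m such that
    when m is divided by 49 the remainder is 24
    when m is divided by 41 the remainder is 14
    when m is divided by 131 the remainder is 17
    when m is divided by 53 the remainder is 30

Combine the congruences pairwise.
From m ≡ 24 (mod 49) write m = 24 + 49t. Substituting into m ≡ 14 (mod 41) gives 49t ≡ 31 (mod 41), and since 8⁻¹ ≡ 36 (mod 41), t ≡ 9. Hence m ≡ 24 + 49·9 = 465 (mod 2009).
From m ≡ 465 (mod 2009) write m = 465 + 2009t. Substituting into m ≡ 17 (mod 131) gives 2009t ≡ 76 (mod 131), and since 44⁻¹ ≡ 3 (mod 131), t ≡ 97. Hence m ≡ 465 + 2009·97 = 195338 (mod 263179).
From m ≡ 195338 (mod 263179) write m = 195338 + 263179t. Substituting into m ≡ 30 (mod 53) gives 263179t ≡ 50 (mod 53), and since 34⁻¹ ≡ 39 (mod 53), t ≡ 42. Hence m ≡ 195338 + 263179·42 = 11248856 (mod 13948487).

11248856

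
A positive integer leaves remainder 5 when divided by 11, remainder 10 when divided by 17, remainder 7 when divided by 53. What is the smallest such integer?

Combine the congruences pairwise.
From x ≡ 5 (mod 11) write x = 5 + 11t. Substituting into x ≡ 10 (mod 17) gives 11t ≡ 5 (mod 17), and since 11⁻¹ ≡ 14 (mod 17), t ≡ 2. Hence x ≡ 5 + 11·2 = 27 (mod 187).
From x ≡ 27 (mod 187) write x = 27 + 187t. Substituting into x ≡ 7 (mod 53) gives 187t ≡ 33 (mod 53), and since 28⁻¹ ≡ 36 (mod 53), t ≡ 22. Hence x ≡ 27 + 187·22 = 4141 (mod 9911).

4141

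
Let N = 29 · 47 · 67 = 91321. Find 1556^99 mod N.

Mod 29: 1556 ≡ 19; by Fermat, exponent reduces to 99 mod 28 = 15; 19^15 ≡ 10 (mod 29).
Mod 47: 1556 ≡ 5; by Fermat, exponent reduces to 99 mod 46 = 7; 5^7 ≡ 11 (mod 47).
Mod 67: 1556 ≡ 15; by Fermat, exponent reduces to 99 mod 66 = 33; 15^33 ≡ 1 (mod 67).
Combine by CRT: x ≡ 10 (mod 29), x ≡ 11 (mod 47), x ≡ 1 (mod 67) ⇒ x ≡ 33099 (mod 91321).

33099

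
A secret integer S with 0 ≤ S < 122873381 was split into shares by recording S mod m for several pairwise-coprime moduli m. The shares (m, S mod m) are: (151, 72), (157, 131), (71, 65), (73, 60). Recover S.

Combine the congruences pairwise.
From S ≡ 72 (mod 151) write S = 72 + 151t. Substituting into S ≡ 131 (mod 157) gives 151t ≡ 59 (mod 157), and since 151⁻¹ ≡ 26 (mod 157), t ≡ 121. Hence S ≡ 72 + 151·121 = 18343 (mod 23707).
From S ≡ 18343 (mod 23707) write S = 18343 + 23707t. Substituting into S ≡ 65 (mod 71) gives 23707t ≡ 40 (mod 71), and since 64⁻¹ ≡ 10 (mod 71), t ≡ 45. Hence S ≡ 18343 + 23707·45 = 1085158 (mod 1683197).
From S ≡ 1085158 (mod 1683197) write S = 1085158 + 1683197t. Substituting into S ≡ 60 (mod 73) gives 1683197t ≡ 47 (mod 73), and since 36⁻¹ ≡ 71 (mod 73), t ≡ 52. Hence S ≡ 1085158 + 1683197·52 = 88611402 (mod 122873381).

88611402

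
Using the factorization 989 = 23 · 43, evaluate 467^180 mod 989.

Mod 23: 467 ≡ 7; by Fermat, exponent reduces to 180 mod 22 = 4; 7^4 ≡ 9 (mod 23).
Mod 43: 467 ≡ 37; by Fermat, exponent reduces to 180 mod 42 = 12; 37^12 ≡ 1 (mod 43).
Combine by CRT: x ≡ 9 (mod 23), x ≡ 1 (mod 43) ⇒ x ≡ 216 (mod 989).

216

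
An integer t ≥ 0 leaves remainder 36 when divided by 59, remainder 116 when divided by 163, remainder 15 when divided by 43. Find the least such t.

332147

Combine the congruences pairwise.
From t ≡ 36 (mod 59) write t = 36 + 59s. Substituting into t ≡ 116 (mod 163) gives 59s ≡ 80 (mod 163), and since 59⁻¹ ≡ 105 (mod 163), s ≡ 87. Hence t ≡ 36 + 59·87 = 5169 (mod 9617).
From t ≡ 5169 (mod 9617) write t = 5169 + 9617s. Substituting into t ≡ 15 (mod 43) gives 9617s ≡ 6 (mod 43), and since 28⁻¹ ≡ 20 (mod 43), s ≡ 34. Hence t ≡ 5169 + 9617·34 = 332147 (mod 413531).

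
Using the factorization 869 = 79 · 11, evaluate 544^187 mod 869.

311

Mod 79: 544 ≡ 70; by Fermat, exponent reduces to 187 mod 78 = 31; 70^31 ≡ 74 (mod 79).
Mod 11: 544 ≡ 5; by Fermat, exponent reduces to 187 mod 10 = 7; 5^7 ≡ 3 (mod 11).
Combine by CRT: x ≡ 74 (mod 79), x ≡ 3 (mod 11) ⇒ x ≡ 311 (mod 869).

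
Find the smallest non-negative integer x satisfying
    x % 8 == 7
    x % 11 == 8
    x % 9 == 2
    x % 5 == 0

3935

The moduli are pairwise coprime; N = 8·11·9·5 = 3960.
N/8 = 495; 495 ≡ 7 (mod 8); 7·7 ≡ 1, so inverse 7.
N/11 = 360; 360 ≡ 8 (mod 11); 8·7 ≡ 1, so inverse 7.
N/9 = 440; 440 ≡ 8 (mod 9); 8·8 ≡ 1, so inverse 8.
N/5 = 792; 792 ≡ 2 (mod 5); 2·3 ≡ 1, so inverse 3.
x ≡ 7·495·7 + 8·360·7 + 2·440·8 + 0·792·3 = 51455.
51455 mod 3960 = 3935.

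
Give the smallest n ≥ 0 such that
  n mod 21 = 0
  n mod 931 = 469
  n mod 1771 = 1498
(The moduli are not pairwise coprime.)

546966

Combine the congruences pairwise.
gcd(21, 931) = 7 and 7 | (469 − 0), so the pair is consistent; merging gives n ≡ 2331 (mod 2793), where 2793 = lcm(21, 931).
gcd(2793, 1771) = 7 and 7 | (1498 − 2331), so the pair is consistent; merging gives n ≡ 546966 (mod 706629), where 706629 = lcm(2793, 1771).
The solution is unique modulo lcm(21, 931, 1771) = 706629.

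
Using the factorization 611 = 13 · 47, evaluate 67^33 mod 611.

304

Mod 13: 67 ≡ 2; by Fermat, exponent reduces to 33 mod 12 = 9; 2^9 ≡ 5 (mod 13).
Mod 47: 67 ≡ 20; 20^33 ≡ 22 (mod 47).
Combine by CRT: x ≡ 5 (mod 13), x ≡ 22 (mod 47) ⇒ x ≡ 304 (mod 611).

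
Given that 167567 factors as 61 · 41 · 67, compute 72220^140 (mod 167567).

Mod 61: 72220 ≡ 57; by Fermat, exponent reduces to 140 mod 60 = 20; 57^20 ≡ 13 (mod 61).
Mod 41: 72220 ≡ 19; by Fermat, exponent reduces to 140 mod 40 = 20; 19^20 ≡ 40 (mod 41).
Mod 67: 72220 ≡ 61; by Fermat, exponent reduces to 140 mod 66 = 8; 61^8 ≡ 60 (mod 67).
Combine by CRT: x ≡ 13 (mod 61), x ≡ 40 (mod 41), x ≡ 60 (mod 67) ⇒ x ≡ 64246 (mod 167567).

64246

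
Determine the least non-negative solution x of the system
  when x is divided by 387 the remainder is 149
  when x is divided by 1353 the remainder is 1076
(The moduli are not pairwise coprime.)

139082

Combine the congruences pairwise.
gcd(387, 1353) = 3 and 3 | (1076 − 149), so the pair is consistent; merging gives x ≡ 139082 (mod 174537), where 174537 = lcm(387, 1353).
The solution is unique modulo lcm(387, 1353) = 174537.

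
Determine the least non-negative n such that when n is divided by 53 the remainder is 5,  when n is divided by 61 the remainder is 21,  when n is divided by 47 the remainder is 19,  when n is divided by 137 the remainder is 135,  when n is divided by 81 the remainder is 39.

886899090

Combine the congruences pairwise.
From n ≡ 5 (mod 53) write n = 5 + 53t. Substituting into n ≡ 21 (mod 61) gives 53t ≡ 16 (mod 61), and since 53⁻¹ ≡ 38 (mod 61), t ≡ 59. Hence n ≡ 5 + 53·59 = 3132 (mod 3233).
From n ≡ 3132 (mod 3233) write n = 3132 + 3233t. Substituting into n ≡ 19 (mod 47) gives 3233t ≡ 36 (mod 47), and since 37⁻¹ ≡ 14 (mod 47), t ≡ 34. Hence n ≡ 3132 + 3233·34 = 113054 (mod 151951).
From n ≡ 113054 (mod 151951) write n = 113054 + 151951t. Substituting into n ≡ 135 (mod 137) gives 151951t ≡ 106 (mod 137), and since 18⁻¹ ≡ 99 (mod 137), t ≡ 82. Hence n ≡ 113054 + 151951·82 = 12573036 (mod 20817287).
From n ≡ 12573036 (mod 20817287) write n = 12573036 + 20817287t. Substituting into n ≡ 39 (mod 81) gives 20817287t ≡ 66 (mod 81), and since 44⁻¹ ≡ 35 (mod 81), t ≡ 42. Hence n ≡ 12573036 + 20817287·42 = 886899090 (mod 1686200247).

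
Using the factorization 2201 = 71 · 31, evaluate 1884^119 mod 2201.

Mod 71: 1884 ≡ 38; by Fermat, exponent reduces to 119 mod 70 = 49; 38^49 ≡ 5 (mod 71).
Mod 31: 1884 ≡ 24; by Fermat, exponent reduces to 119 mod 30 = 29; 24^29 ≡ 22 (mod 31).
Combine by CRT: x ≡ 5 (mod 71), x ≡ 22 (mod 31) ⇒ x ≡ 1851 (mod 2201).

1851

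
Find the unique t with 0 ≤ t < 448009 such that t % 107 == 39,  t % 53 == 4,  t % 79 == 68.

81359

The moduli are pairwise coprime; N = 107·53·79 = 448009.
N/107 = 4187; 4187 ≡ 14 (mod 107); 14·23 ≡ 1, so inverse 23.
N/53 = 8453; 8453 ≡ 26 (mod 53); 26·51 ≡ 1, so inverse 51.
N/79 = 5671; 5671 ≡ 62 (mod 79); 62·65 ≡ 1, so inverse 65.
t ≡ 39·4187·23 + 4·8453·51 + 68·5671·65 = 30545971.
30545971 mod 448009 = 81359.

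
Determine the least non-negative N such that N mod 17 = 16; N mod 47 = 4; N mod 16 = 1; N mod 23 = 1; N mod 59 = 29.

Combine the congruences pairwise.
From N ≡ 16 (mod 17) write N = 16 + 17t. Substituting into N ≡ 4 (mod 47) gives 17t ≡ 35 (mod 47), and since 17⁻¹ ≡ 36 (mod 47), t ≡ 38. Hence N ≡ 16 + 17·38 = 662 (mod 799).
From N ≡ 662 (mod 799) write N = 662 + 799t. Substituting into N ≡ 1 (mod 16) gives 799t ≡ 11 (mod 16), and since 15⁻¹ ≡ 15 (mod 16), t ≡ 5. Hence N ≡ 662 + 799·5 = 4657 (mod 12784).
From N ≡ 4657 (mod 12784) write N = 4657 + 12784t. Substituting into N ≡ 1 (mod 23) gives 12784t ≡ 13 (mod 23), and since 19⁻¹ ≡ 17 (mod 23), t ≡ 14. Hence N ≡ 4657 + 12784·14 = 183633 (mod 294032).
From N ≡ 183633 (mod 294032) write N = 183633 + 294032t. Substituting into N ≡ 29 (mod 59) gives 294032t ≡ 4 (mod 59), and since 35⁻¹ ≡ 27 (mod 59), t ≡ 49. Hence N ≡ 183633 + 294032·49 = 14591201 (mod 17347888).

14591201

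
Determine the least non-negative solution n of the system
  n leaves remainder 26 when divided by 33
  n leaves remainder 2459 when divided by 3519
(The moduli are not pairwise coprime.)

gcd(33, 3519) = 3 and 3 | (2459 − 26), so the pair is consistent; merging gives n ≡ 9497 (mod 38709), where 38709 = lcm(33, 3519).
The solution is unique modulo lcm(33, 3519) = 38709.

9497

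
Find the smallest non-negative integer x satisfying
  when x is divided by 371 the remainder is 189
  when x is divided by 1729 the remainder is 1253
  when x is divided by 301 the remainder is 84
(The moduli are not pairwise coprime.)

1156225

Combine the congruences pairwise.
gcd(371, 1729) = 7 and 7 | (1253 − 189), so the pair is consistent; merging gives x ≡ 56581 (mod 91637), where 91637 = lcm(371, 1729).
gcd(91637, 301) = 7 and 7 | (84 − 56581), so the pair is consistent; merging gives x ≡ 1156225 (mod 3940391), where 3940391 = lcm(91637, 301).
The solution is unique modulo lcm(371, 1729, 301) = 3940391.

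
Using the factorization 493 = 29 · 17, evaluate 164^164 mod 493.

429

Mod 29: 164 ≡ 19; by Fermat, exponent reduces to 164 mod 28 = 24; 19^24 ≡ 23 (mod 29).
Mod 17: 164 ≡ 11; by Fermat, exponent reduces to 164 mod 16 = 4; 11^4 ≡ 4 (mod 17).
Combine by CRT: x ≡ 23 (mod 29), x ≡ 4 (mod 17) ⇒ x ≡ 429 (mod 493).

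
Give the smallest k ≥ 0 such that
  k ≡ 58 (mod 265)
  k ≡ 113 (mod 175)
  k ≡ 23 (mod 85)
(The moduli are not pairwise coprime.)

5888

gcd(265, 175) = 5 and 5 | (113 − 58), so the pair is consistent; merging gives k ≡ 5888 (mod 9275), where 9275 = lcm(265, 175).
gcd(9275, 85) = 5 and 5 | (23 − 5888), so the pair is consistent; merging gives k ≡ 5888 (mod 157675), where 157675 = lcm(9275, 85).
The solution is unique modulo lcm(265, 175, 85) = 157675.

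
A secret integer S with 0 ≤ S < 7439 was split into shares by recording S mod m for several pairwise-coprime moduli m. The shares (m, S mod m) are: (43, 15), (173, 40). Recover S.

From S ≡ 15 (mod 43) write S = 15 + 43t. Substituting into S ≡ 40 (mod 173) gives 43t ≡ 25 (mod 173), and since 43⁻¹ ≡ 169 (mod 173), t ≡ 73. Hence S ≡ 15 + 43·73 = 3154 (mod 7439).

3154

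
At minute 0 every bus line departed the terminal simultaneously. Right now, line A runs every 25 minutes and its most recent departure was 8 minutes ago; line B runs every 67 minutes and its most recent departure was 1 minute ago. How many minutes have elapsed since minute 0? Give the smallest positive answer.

1408

From t ≡ 8 (mod 25) write t = 8 + 25s. Substituting into t ≡ 1 (mod 67) gives 25s ≡ 60 (mod 67), and since 25⁻¹ ≡ 59 (mod 67), s ≡ 56. Hence t ≡ 8 + 25·56 = 1408 (mod 1675).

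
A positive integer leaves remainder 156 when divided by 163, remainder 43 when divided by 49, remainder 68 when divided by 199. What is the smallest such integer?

342945

The moduli are pairwise coprime; N = 163·49·199 = 1589413.
N/163 = 9751; 9751 ≡ 134 (mod 163); 134·118 ≡ 1, so inverse 118.
N/49 = 32437; 32437 ≡ 48 (mod 49); 48·48 ≡ 1, so inverse 48.
N/199 = 7987; 7987 ≡ 27 (mod 199); 27·59 ≡ 1, so inverse 59.
t ≡ 156·9751·118 + 43·32437·48 + 68·7987·59 = 278490220.
278490220 mod 1589413 = 342945.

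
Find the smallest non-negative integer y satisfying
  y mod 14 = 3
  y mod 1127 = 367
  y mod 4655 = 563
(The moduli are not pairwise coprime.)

Combine the congruences pairwise.
gcd(14, 1127) = 7 and 7 | (367 − 3), so the pair is consistent; merging gives y ≡ 367 (mod 2254), where 2254 = lcm(14, 1127).
gcd(2254, 4655) = 49 and 49 | (563 − 367), so the pair is consistent; merging gives y ≡ 65733 (mod 214130), where 214130 = lcm(2254, 4655).
The solution is unique modulo lcm(14, 1127, 4655) = 214130.

65733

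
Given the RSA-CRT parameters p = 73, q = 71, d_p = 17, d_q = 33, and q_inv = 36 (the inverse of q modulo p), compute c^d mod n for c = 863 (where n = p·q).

m₁ = c^(d_p) mod p: c ≡ 60 (mod 73), and 60^17 mod 73 = 47.
m₂ = c^(d_q) mod q: c ≡ 11 (mod 71), and 11^33 mod 71 = 44.
h = q_inv·(m₁ − m₂) mod p = 36·(47 − 44) mod 73 = 35.
m = m₂ + h·q = 44 + 35·71 = 2529.

2529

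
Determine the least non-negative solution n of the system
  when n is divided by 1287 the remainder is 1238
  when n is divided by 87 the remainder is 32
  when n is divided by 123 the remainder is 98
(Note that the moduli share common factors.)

gcd(1287, 87) = 3 and 3 | (32 − 1238), so the pair is consistent; merging gives n ≡ 12821 (mod 37323), where 37323 = lcm(1287, 87).
gcd(37323, 123) = 3 and 3 | (98 − 12821), so the pair is consistent; merging gives n ≡ 1505741 (mod 1530243), where 1530243 = lcm(37323, 123).
The solution is unique modulo lcm(1287, 87, 123) = 1530243.

1505741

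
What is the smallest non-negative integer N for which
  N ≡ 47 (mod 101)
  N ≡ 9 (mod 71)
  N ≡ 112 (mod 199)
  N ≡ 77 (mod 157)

The moduli are pairwise coprime; M = 101·71·199·157 = 224043553.
M/101 = 2218253; 2218253 ≡ 91 (mod 101); 91·10 ≡ 1, so inverse 10.
M/71 = 3155543; 3155543 ≡ 19 (mod 71); 19·15 ≡ 1, so inverse 15.
M/199 = 1125847; 1125847 ≡ 104 (mod 199); 104·155 ≡ 1, so inverse 155.
M/157 = 1427029; 1427029 ≡ 56 (mod 157); 56·143 ≡ 1, so inverse 143.
N ≡ 47·2218253·10 + 9·3155543·15 + 112·1125847·155 + 77·1427029·143 = 36726297454.
36726297454 mod 224043553 = 207198315.

207198315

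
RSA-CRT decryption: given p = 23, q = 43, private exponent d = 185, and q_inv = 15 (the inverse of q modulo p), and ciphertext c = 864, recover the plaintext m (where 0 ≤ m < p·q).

d_p = d mod (p−1) = 185 mod 22 = 9; d_q = d mod (q−1) = 17.
m₁ = c^(d_p) mod p: c ≡ 13 (mod 23), and 13^9 mod 23 = 3.
m₂ = c^(d_q) mod q: c ≡ 4 (mod 43), and 4^17 mod 43 = 21.
h = q_inv·(m₁ − m₂) mod p = 15·(3 − 21) mod 23 = 6.
m = m₂ + h·q = 21 + 6·43 = 279.

279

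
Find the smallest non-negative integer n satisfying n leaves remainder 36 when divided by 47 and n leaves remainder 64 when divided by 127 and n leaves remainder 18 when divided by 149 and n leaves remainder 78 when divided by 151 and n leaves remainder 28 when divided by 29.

2784156802

From n ≡ 36 (mod 47) write n = 36 + 47t. Substituting into n ≡ 64 (mod 127) gives 47t ≡ 28 (mod 127), and since 47⁻¹ ≡ 100 (mod 127), t ≡ 6. Hence n ≡ 36 + 47·6 = 318 (mod 5969).
From n ≡ 318 (mod 5969) write n = 318 + 5969t. Substituting into n ≡ 18 (mod 149) gives 5969t ≡ 147 (mod 149), and since 9⁻¹ ≡ 116 (mod 149), t ≡ 66. Hence n ≡ 318 + 5969·66 = 394272 (mod 889381).
From n ≡ 394272 (mod 889381) write n = 394272 + 889381t. Substituting into n ≡ 78 (mod 151) gives 889381t ≡ 67 (mod 151), and since 142⁻¹ ≡ 67 (mod 151), t ≡ 110. Hence n ≡ 394272 + 889381·110 = 98226182 (mod 134296531).
From n ≡ 98226182 (mod 134296531) write n = 98226182 + 134296531t. Substituting into n ≡ 28 (mod 29) gives 134296531t ≡ 7 (mod 29), and since 25⁻¹ ≡ 7 (mod 29), t ≡ 20. Hence n ≡ 98226182 + 134296531·20 = 2784156802 (mod 3894599399).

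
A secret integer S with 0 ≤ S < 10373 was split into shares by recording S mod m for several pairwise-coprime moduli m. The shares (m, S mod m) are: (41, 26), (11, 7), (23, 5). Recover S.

3593

The moduli are pairwise coprime; N = 41·11·23 = 10373.
N/41 = 253; 253 ≡ 7 (mod 41); 7·6 ≡ 1, so inverse 6.
N/11 = 943; 943 ≡ 8 (mod 11); 8·7 ≡ 1, so inverse 7.
N/23 = 451; 451 ≡ 14 (mod 23); 14·5 ≡ 1, so inverse 5.
S ≡ 26·253·6 + 7·943·7 + 5·451·5 = 96950.
96950 mod 10373 = 3593.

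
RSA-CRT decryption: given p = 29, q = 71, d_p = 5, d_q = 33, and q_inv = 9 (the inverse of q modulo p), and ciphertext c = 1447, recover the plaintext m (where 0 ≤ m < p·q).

1932

m₁ = c^(d_p) mod p: c ≡ 26 (mod 29), and 26^5 mod 29 = 18.
m₂ = c^(d_q) mod q: c ≡ 27 (mod 71), and 27^33 mod 71 = 15.
h = q_inv·(m₁ − m₂) mod p = 9·(18 − 15) mod 29 = 27.
m = m₂ + h·q = 15 + 27·71 = 1932.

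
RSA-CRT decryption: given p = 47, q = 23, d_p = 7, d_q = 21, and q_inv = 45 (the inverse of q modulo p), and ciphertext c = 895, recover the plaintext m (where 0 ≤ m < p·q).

34

m₁ = c^(d_p) mod p: c ≡ 2 (mod 47), and 2^7 mod 47 = 34.
m₂ = c^(d_q) mod q: c ≡ 21 (mod 23), and 21^21 mod 23 = 11.
h = q_inv·(m₁ − m₂) mod p = 45·(34 − 11) mod 47 = 1.
m = m₂ + h·q = 11 + 1·23 = 34.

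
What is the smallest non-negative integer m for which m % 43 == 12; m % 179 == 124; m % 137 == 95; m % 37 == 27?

From m ≡ 12 (mod 43) write m = 12 + 43t. Substituting into m ≡ 124 (mod 179) gives 43t ≡ 112 (mod 179), and since 43⁻¹ ≡ 25 (mod 179), t ≡ 115. Hence m ≡ 12 + 43·115 = 4957 (mod 7697).
From m ≡ 4957 (mod 7697) write m = 4957 + 7697t. Substituting into m ≡ 95 (mod 137) gives 7697t ≡ 70 (mod 137), and since 25⁻¹ ≡ 11 (mod 137), t ≡ 85. Hence m ≡ 4957 + 7697·85 = 659202 (mod 1054489).
From m ≡ 659202 (mod 1054489) write m = 659202 + 1054489t. Substituting into m ≡ 27 (mod 37) gives 1054489t ≡ 17 (mod 37), and since 26⁻¹ ≡ 10 (mod 37), t ≡ 22. Hence m ≡ 659202 + 1054489·22 = 23857960 (mod 39016093).

23857960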